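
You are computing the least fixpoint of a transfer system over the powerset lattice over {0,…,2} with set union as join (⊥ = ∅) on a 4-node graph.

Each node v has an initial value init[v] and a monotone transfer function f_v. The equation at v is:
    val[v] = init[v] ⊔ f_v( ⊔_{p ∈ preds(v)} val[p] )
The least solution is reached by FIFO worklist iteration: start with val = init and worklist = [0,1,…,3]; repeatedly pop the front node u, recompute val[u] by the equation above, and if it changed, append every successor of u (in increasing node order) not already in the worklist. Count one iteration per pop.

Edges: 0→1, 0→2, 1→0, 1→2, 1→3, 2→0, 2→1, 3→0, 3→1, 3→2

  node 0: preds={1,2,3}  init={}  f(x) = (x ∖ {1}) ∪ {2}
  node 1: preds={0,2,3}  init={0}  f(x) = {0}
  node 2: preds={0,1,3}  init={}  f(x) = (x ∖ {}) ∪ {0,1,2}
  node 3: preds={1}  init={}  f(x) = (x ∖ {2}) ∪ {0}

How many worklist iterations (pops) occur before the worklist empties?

7

Iteration log — 7 steps:
  step 1. node 0  ⊔preds={0}  new={0,2}  old={}  +wl: 
  step 2. node 1  ⊔preds={0,2}  new={0}  stable
  step 3. node 2  ⊔preds={0,2}  new={0,1,2}  old={}  +wl: 0,1
  step 4. node 3  ⊔preds={0}  new={0}  old={}  +wl: 2
  step 5. node 0  ⊔preds={0,1,2}  new={0,2}  stable
  step 6. node 1  ⊔preds={0,1,2}  new={0}  stable
  step 7. node 2  ⊔preds={0,2}  new={0,1,2}  stable

Least fixpoint reached:
  node 0: {0,2}
  node 1: {0}
  node 2: {0,1,2}
  node 3: {0}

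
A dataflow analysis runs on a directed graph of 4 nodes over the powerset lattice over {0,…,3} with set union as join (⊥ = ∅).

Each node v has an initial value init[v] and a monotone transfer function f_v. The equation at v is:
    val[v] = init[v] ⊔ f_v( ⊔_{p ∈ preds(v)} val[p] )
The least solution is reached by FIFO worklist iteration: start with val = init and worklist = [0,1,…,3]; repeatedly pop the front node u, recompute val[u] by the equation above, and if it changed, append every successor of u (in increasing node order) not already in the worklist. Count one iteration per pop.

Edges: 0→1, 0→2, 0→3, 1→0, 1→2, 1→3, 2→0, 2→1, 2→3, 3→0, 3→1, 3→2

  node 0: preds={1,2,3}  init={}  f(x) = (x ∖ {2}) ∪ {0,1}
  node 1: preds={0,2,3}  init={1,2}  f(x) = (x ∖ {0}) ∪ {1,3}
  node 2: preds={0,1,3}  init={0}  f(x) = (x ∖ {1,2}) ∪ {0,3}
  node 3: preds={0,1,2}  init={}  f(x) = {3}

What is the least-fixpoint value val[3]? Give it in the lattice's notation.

Worklist (8 pops):
  #1 pop 0: in={0,1,2} → {0,1} (was {}); enqueue []
  #2 pop 1: in={0,1} → {1,2,3} (was {1,2}); enqueue [0]
  #3 pop 2: in={0,1,2,3} → {0,3} (was {0}); enqueue [1]
  #4 pop 3: in={0,1,2,3} → {3} (was {}); enqueue [2]
  #5 pop 0: in={0,1,2,3} → {0,1,3} (was {0,1}); enqueue [3]
  #6 pop 1: in={0,1,3} → {1,2,3} (no change)
  #7 pop 2: in={0,1,2,3} → {0,3} (no change)
  #8 pop 3: in={0,1,2,3} → {3} (no change)

Fixpoint:
  val[0] = {0,1,3}
  val[1] = {1,2,3}
  val[2] = {0,3}
  val[3] = {3}

{3}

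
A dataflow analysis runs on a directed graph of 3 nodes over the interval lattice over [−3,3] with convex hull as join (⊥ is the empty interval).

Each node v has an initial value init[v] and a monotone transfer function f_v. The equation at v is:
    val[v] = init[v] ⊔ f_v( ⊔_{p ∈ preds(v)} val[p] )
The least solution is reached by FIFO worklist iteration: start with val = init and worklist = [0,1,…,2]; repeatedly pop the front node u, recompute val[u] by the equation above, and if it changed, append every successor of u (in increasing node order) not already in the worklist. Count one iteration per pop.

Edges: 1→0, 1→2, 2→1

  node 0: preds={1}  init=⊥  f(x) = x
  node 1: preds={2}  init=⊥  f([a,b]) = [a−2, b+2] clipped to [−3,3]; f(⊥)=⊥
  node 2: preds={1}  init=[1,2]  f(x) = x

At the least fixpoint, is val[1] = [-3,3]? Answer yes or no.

Worklist (8 pops):
  #1 pop 0: in=⊥ → ⊥ (no change)
  #2 pop 1: in=[1,2] → [-1,3] (was ⊥); enqueue [0]
  #3 pop 2: in=[-1,3] → [-1,3] (was [1,2]); enqueue [1]
  #4 pop 0: in=[-1,3] → [-1,3] (was ⊥); enqueue []
  #5 pop 1: in=[-1,3] → [-3,3] (was [-1,3]); enqueue [0,2]
  #6 pop 0: in=[-3,3] → [-3,3] (was [-1,3]); enqueue []
  #7 pop 2: in=[-3,3] → [-3,3] (was [-1,3]); enqueue [1]
  #8 pop 1: in=[-3,3] → [-3,3] (no change)

Fixpoint:
  val[0] = [-3,3]
  val[1] = [-3,3]
  val[2] = [-3,3]

yes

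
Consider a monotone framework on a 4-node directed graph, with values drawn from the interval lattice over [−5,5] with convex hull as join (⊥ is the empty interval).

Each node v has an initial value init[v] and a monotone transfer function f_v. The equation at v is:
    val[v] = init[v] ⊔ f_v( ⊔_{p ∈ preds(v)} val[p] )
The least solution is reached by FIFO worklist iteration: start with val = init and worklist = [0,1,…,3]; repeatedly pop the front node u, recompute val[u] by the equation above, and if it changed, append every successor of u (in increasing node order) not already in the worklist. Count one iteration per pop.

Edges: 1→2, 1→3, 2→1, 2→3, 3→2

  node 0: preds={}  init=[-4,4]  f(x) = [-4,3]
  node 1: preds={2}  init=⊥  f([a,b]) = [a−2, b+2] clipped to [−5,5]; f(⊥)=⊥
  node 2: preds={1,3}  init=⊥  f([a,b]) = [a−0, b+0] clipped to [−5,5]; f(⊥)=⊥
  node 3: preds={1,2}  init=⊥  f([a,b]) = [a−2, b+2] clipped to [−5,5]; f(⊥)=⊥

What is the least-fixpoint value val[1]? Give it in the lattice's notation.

Trace (4 dequeues):
  [1] u=0 | in ⊥ | out [-4,4] | ==
  [2] u=1 | in ⊥ | out ⊥ | ==
  [3] u=2 | in ⊥ | out ⊥ | ==
  [4] u=3 | in ⊥ | out ⊥ | ==

Converged values:
  [0] [-4,4]
  [1] ⊥
  [2] ⊥
  [3] ⊥

⊥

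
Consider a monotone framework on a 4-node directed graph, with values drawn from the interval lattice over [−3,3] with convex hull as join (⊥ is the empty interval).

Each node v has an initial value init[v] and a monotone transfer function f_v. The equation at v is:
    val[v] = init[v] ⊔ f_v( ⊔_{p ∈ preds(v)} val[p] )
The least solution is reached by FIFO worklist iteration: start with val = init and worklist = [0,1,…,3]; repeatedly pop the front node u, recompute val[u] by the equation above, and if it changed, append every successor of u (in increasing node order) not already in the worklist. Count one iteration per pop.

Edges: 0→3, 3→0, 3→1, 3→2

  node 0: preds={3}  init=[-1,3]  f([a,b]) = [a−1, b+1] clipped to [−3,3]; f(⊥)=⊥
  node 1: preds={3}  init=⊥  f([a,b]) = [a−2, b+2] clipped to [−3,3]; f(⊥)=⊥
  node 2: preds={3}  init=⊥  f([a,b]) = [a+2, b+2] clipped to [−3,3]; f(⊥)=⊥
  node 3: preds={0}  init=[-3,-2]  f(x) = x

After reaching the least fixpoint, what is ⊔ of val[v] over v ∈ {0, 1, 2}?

[-3,3]

Trace (7 dequeues):
  [1] u=0 | in [-3,-2] | out [-3,3] | prev [-1,3] | push {}
  [2] u=1 | in [-3,-2] | out [-3,0] | prev ⊥ | push {}
  [3] u=2 | in [-3,-2] | out [-1,0] | prev ⊥ | push {}
  [4] u=3 | in [-3,3] | out [-3,3] | prev [-3,-2] | push {0,1,2}
  [5] u=0 | in [-3,3] | out [-3,3] | ==
  [6] u=1 | in [-3,3] | out [-3,3] | prev [-3,0] | push {}
  [7] u=2 | in [-3,3] | out [-1,3] | prev [-1,0] | push {}

Converged values:
  [0] [-3,3]
  [1] [-3,3]
  [2] [-1,3]
  [3] [-3,3]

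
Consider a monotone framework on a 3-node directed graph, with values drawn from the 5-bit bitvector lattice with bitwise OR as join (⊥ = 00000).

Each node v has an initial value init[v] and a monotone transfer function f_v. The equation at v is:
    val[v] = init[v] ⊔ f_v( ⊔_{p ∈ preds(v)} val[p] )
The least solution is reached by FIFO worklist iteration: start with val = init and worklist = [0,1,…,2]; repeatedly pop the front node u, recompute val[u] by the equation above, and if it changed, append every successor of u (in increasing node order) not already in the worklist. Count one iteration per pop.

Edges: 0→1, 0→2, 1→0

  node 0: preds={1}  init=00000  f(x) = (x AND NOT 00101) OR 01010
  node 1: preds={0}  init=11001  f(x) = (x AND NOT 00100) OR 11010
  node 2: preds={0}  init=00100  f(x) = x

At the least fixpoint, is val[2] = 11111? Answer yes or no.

no

Iteration log — 4 steps:
  step 1. node 0  ⊔preds=11001  new=11010  old=00000  +wl: 
  step 2. node 1  ⊔preds=11010  new=11011  old=11001  +wl: 0
  step 3. node 2  ⊔preds=11010  new=11110  old=00100  +wl: 
  step 4. node 0  ⊔preds=11011  new=11010  stable

Least fixpoint reached:
  node 0: 11010
  node 1: 11011
  node 2: 11110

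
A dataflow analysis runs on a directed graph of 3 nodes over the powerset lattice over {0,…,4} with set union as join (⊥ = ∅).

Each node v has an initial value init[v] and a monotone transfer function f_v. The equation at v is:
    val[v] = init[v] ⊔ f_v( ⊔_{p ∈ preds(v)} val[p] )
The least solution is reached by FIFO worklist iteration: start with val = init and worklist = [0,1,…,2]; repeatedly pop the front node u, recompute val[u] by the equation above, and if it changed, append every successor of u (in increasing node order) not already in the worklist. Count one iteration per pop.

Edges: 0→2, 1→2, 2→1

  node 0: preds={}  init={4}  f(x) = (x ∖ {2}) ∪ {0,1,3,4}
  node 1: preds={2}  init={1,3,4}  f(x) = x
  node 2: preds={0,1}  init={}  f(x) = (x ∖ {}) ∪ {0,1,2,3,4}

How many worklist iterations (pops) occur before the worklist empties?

Trace (5 dequeues):
  [1] u=0 | in {} | out {0,1,3,4} | prev {4} | push {}
  [2] u=1 | in {} | out {1,3,4} | ==
  [3] u=2 | in {0,1,3,4} | out {0,1,2,3,4} | prev {} | push {1}
  [4] u=1 | in {0,1,2,3,4} | out {0,1,2,3,4} | prev {1,3,4} | push {2}
  [5] u=2 | in {0,1,2,3,4} | out {0,1,2,3,4} | ==

Converged values:
  [0] {0,1,3,4}
  [1] {0,1,2,3,4}
  [2] {0,1,2,3,4}

5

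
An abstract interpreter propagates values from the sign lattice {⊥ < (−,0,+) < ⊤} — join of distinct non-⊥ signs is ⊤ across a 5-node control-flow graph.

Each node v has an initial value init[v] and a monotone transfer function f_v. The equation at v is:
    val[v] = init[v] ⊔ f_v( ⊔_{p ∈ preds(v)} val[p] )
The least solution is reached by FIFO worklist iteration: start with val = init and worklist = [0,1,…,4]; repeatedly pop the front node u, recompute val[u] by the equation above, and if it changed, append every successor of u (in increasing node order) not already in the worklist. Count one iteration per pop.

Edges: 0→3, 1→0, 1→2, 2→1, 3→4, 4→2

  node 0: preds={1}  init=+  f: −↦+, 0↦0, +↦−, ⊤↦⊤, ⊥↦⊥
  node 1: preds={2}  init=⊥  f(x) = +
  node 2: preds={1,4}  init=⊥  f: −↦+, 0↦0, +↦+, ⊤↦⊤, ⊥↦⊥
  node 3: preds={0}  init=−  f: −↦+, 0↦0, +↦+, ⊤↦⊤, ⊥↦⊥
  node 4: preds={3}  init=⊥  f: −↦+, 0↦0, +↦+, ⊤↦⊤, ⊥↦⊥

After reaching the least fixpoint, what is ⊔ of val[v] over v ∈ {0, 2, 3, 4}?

Trace (10 dequeues):
  [1] u=0 | in ⊥ | out + | ==
  [2] u=1 | in ⊥ | out + | prev ⊥ | push {0}
  [3] u=2 | in + | out + | prev ⊥ | push {1}
  [4] u=3 | in + | out ⊤ | prev − | push {}
  [5] u=4 | in ⊤ | out ⊤ | prev ⊥ | push {2}
  [6] u=0 | in + | out ⊤ | prev + | push {3}
  [7] u=1 | in + | out + | ==
  [8] u=2 | in ⊤ | out ⊤ | prev + | push {1}
  [9] u=3 | in ⊤ | out ⊤ | ==
  [10] u=1 | in ⊤ | out + | ==

Converged values:
  [0] ⊤
  [1] +
  [2] ⊤
  [3] ⊤
  [4] ⊤

⊤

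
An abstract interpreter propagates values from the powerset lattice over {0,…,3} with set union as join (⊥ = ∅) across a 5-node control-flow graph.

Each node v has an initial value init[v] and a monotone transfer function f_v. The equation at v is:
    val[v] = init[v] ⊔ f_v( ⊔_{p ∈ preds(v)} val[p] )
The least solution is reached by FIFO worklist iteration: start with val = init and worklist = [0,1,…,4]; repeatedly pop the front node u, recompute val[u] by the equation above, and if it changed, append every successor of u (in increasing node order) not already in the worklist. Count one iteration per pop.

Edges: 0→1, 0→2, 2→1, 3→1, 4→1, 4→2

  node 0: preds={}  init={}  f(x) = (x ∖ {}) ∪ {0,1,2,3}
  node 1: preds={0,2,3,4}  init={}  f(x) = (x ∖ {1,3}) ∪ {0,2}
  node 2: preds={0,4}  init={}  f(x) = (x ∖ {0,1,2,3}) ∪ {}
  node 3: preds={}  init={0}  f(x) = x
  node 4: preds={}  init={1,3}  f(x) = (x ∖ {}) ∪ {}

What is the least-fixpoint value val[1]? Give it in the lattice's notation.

Iteration log — 5 steps:
  step 1. node 0  ⊔preds={}  new={0,1,2,3}  old={}  +wl: 
  step 2. node 1  ⊔preds={0,1,2,3}  new={0,2}  old={}  +wl: 
  step 3. node 2  ⊔preds={0,1,2,3}  new={}  stable
  step 4. node 3  ⊔preds={}  new={0}  stable
  step 5. node 4  ⊔preds={}  new={1,3}  stable

Least fixpoint reached:
  node 0: {0,1,2,3}
  node 1: {0,2}
  node 2: {}
  node 3: {0}
  node 4: {1,3}

{0,2}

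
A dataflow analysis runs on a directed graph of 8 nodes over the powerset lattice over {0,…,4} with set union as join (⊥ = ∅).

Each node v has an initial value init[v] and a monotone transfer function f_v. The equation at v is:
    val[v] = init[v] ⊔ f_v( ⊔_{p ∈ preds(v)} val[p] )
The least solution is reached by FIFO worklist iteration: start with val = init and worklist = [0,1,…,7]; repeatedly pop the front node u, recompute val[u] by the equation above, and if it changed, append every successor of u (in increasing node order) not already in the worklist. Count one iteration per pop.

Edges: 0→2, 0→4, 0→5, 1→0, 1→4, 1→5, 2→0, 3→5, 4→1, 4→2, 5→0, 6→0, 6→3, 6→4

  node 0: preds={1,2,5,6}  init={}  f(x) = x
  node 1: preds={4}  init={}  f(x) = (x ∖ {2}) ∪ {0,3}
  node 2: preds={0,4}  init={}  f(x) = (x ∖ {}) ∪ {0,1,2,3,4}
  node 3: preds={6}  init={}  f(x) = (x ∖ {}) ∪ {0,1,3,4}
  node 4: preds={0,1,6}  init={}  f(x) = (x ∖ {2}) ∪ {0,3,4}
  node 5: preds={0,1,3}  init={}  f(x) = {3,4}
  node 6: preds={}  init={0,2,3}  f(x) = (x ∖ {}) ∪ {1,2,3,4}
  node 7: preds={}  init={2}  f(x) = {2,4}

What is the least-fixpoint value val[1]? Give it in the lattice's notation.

Iteration log — 20 steps:
  step 1. node 0  ⊔preds={0,2,3}  new={0,2,3}  old={}  +wl: 
  step 2. node 1  ⊔preds={}  new={0,3}  old={}  +wl: 0
  step 3. node 2  ⊔preds={0,2,3}  new={0,1,2,3,4}  old={}  +wl: 
  step 4. node 3  ⊔preds={0,2,3}  new={0,1,2,3,4}  old={}  +wl: 
  step 5. node 4  ⊔preds={0,2,3}  new={0,3,4}  old={}  +wl: 1,2
  step 6. node 5  ⊔preds={0,1,2,3,4}  new={3,4}  old={}  +wl: 
  step 7. node 6  ⊔preds={}  new={0,1,2,3,4}  old={0,2,3}  +wl: 3,4
  step 8. node 7  ⊔preds={}  new={2,4}  old={2}  +wl: 
  step 9. node 0  ⊔preds={0,1,2,3,4}  new={0,1,2,3,4}  old={0,2,3}  +wl: 5
  step 10. node 1  ⊔preds={0,3,4}  new={0,3,4}  old={0,3}  +wl: 0
  step 11. node 2  ⊔preds={0,1,2,3,4}  new={0,1,2,3,4}  stable
  step 12. node 3  ⊔preds={0,1,2,3,4}  new={0,1,2,3,4}  stable
  step 13. node 4  ⊔preds={0,1,2,3,4}  new={0,1,3,4}  old={0,3,4}  +wl: 1,2
  step 14. node 5  ⊔preds={0,1,2,3,4}  new={3,4}  stable
  step 15. node 0  ⊔preds={0,1,2,3,4}  new={0,1,2,3,4}  stable
  step 16. node 1  ⊔preds={0,1,3,4}  new={0,1,3,4}  old={0,3,4}  +wl: 0,4,5
  step 17. node 2  ⊔preds={0,1,2,3,4}  new={0,1,2,3,4}  stable
  step 18. node 0  ⊔preds={0,1,2,3,4}  new={0,1,2,3,4}  stable
  step 19. node 4  ⊔preds={0,1,2,3,4}  new={0,1,3,4}  stable
  step 20. node 5  ⊔preds={0,1,2,3,4}  new={3,4}  stable

Least fixpoint reached:
  node 0: {0,1,2,3,4}
  node 1: {0,1,3,4}
  node 2: {0,1,2,3,4}
  node 3: {0,1,2,3,4}
  node 4: {0,1,3,4}
  node 5: {3,4}
  node 6: {0,1,2,3,4}
  node 7: {2,4}

{0,1,3,4}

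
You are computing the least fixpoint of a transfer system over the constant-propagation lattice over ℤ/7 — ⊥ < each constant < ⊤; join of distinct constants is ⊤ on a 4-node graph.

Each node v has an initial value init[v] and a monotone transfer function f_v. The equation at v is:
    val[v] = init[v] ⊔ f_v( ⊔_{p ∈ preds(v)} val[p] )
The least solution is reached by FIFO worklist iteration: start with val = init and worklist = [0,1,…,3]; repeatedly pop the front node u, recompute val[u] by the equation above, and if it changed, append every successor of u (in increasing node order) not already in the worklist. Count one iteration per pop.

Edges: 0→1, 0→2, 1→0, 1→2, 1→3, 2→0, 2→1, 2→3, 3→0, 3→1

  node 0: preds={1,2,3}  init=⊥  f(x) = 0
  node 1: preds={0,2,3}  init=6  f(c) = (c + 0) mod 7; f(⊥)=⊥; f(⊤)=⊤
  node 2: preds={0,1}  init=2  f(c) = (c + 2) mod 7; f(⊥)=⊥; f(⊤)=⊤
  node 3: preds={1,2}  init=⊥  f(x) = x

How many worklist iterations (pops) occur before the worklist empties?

6

Iteration log — 6 steps:
  step 1. node 0  ⊔preds=⊤  new=0  old=⊥  +wl: 
  step 2. node 1  ⊔preds=⊤  new=⊤  old=6  +wl: 0
  step 3. node 2  ⊔preds=⊤  new=⊤  old=2  +wl: 1
  step 4. node 3  ⊔preds=⊤  new=⊤  old=⊥  +wl: 
  step 5. node 0  ⊔preds=⊤  new=0  stable
  step 6. node 1  ⊔preds=⊤  new=⊤  stable

Least fixpoint reached:
  node 0: 0
  node 1: ⊤
  node 2: ⊤
  node 3: ⊤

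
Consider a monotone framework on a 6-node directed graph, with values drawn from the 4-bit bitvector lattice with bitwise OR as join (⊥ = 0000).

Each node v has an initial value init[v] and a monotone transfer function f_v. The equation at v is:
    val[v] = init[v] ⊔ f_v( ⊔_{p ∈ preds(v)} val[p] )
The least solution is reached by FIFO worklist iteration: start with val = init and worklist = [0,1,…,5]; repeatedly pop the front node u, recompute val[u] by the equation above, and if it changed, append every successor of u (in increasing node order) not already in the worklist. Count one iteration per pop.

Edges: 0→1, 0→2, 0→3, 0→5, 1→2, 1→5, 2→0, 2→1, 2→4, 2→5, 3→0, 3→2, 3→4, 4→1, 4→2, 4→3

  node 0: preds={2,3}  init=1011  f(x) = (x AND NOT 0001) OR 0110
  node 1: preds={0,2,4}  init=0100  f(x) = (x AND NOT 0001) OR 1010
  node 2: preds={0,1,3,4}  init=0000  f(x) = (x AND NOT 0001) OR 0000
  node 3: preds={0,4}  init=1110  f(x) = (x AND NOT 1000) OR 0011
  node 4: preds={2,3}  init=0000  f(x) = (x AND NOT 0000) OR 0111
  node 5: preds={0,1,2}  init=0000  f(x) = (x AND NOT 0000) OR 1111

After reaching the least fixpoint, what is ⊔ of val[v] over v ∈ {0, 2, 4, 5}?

Iteration log — 10 steps:
  step 1. node 0  ⊔preds=1110  new=1111  old=1011  +wl: 
  step 2. node 1  ⊔preds=1111  new=1110  old=0100  +wl: 
  step 3. node 2  ⊔preds=1111  new=1110  old=0000  +wl: 0,1
  step 4. node 3  ⊔preds=1111  new=1111  old=1110  +wl: 2
  step 5. node 4  ⊔preds=1111  new=1111  old=0000  +wl: 3
  step 6. node 5  ⊔preds=1111  new=1111  old=0000  +wl: 
  step 7. node 0  ⊔preds=1111  new=1111  stable
  step 8. node 1  ⊔preds=1111  new=1110  stable
  step 9. node 2  ⊔preds=1111  new=1110  stable
  step 10. node 3  ⊔preds=1111  new=1111  stable

Least fixpoint reached:
  node 0: 1111
  node 1: 1110
  node 2: 1110
  node 3: 1111
  node 4: 1111
  node 5: 1111

1111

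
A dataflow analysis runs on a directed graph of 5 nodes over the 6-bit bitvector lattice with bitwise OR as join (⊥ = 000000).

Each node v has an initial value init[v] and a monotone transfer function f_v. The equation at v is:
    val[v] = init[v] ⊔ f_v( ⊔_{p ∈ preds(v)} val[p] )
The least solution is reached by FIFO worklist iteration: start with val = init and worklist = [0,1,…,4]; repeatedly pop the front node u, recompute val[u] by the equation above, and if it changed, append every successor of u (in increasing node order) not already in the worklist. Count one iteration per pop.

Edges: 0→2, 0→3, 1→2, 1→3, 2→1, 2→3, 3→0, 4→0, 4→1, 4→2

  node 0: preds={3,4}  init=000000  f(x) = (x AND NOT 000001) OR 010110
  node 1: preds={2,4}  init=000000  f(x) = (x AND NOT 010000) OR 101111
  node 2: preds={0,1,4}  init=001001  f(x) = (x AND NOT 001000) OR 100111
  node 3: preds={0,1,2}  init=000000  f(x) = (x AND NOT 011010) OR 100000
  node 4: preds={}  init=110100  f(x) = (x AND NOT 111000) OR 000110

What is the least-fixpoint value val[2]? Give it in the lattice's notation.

111111

Iteration log — 8 steps:
  step 1. node 0  ⊔preds=110100  new=110110  old=000000  +wl: 
  step 2. node 1  ⊔preds=111101  new=101111  old=000000  +wl: 
  step 3. node 2  ⊔preds=111111  new=111111  old=001001  +wl: 1
  step 4. node 3  ⊔preds=111111  new=100101  old=000000  +wl: 0
  step 5. node 4  ⊔preds=000000  new=110110  old=110100  +wl: 2
  step 6. node 1  ⊔preds=111111  new=101111  stable
  step 7. node 0  ⊔preds=110111  new=110110  stable
  step 8. node 2  ⊔preds=111111  new=111111  stable

Least fixpoint reached:
  node 0: 110110
  node 1: 101111
  node 2: 111111
  node 3: 100101
  node 4: 110110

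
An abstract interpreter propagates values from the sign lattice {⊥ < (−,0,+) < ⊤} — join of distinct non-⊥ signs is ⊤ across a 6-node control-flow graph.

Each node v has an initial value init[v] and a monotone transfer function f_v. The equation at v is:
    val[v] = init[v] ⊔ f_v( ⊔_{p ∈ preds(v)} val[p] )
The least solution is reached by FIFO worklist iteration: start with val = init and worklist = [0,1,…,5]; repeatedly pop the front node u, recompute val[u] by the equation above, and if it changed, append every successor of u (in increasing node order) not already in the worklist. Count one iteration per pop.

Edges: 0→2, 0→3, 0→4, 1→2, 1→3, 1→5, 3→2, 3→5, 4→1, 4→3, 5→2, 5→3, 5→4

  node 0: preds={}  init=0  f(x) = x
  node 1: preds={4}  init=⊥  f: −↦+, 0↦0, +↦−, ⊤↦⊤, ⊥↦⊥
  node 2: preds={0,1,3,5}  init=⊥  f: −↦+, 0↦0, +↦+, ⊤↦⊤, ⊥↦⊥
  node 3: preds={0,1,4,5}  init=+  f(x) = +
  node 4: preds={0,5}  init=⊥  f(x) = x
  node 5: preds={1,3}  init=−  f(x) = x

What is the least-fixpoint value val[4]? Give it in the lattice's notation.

Trace (11 dequeues):
  [1] u=0 | in ⊥ | out 0 | ==
  [2] u=1 | in ⊥ | out ⊥ | ==
  [3] u=2 | in ⊤ | out ⊤ | prev ⊥ | push {}
  [4] u=3 | in ⊤ | out + | ==
  [5] u=4 | in ⊤ | out ⊤ | prev ⊥ | push {1,3}
  [6] u=5 | in + | out ⊤ | prev − | push {2,4}
  [7] u=1 | in ⊤ | out ⊤ | prev ⊥ | push {5}
  [8] u=3 | in ⊤ | out + | ==
  [9] u=2 | in ⊤ | out ⊤ | ==
  [10] u=4 | in ⊤ | out ⊤ | ==
  [11] u=5 | in ⊤ | out ⊤ | ==

Converged values:
  [0] 0
  [1] ⊤
  [2] ⊤
  [3] +
  [4] ⊤
  [5] ⊤

⊤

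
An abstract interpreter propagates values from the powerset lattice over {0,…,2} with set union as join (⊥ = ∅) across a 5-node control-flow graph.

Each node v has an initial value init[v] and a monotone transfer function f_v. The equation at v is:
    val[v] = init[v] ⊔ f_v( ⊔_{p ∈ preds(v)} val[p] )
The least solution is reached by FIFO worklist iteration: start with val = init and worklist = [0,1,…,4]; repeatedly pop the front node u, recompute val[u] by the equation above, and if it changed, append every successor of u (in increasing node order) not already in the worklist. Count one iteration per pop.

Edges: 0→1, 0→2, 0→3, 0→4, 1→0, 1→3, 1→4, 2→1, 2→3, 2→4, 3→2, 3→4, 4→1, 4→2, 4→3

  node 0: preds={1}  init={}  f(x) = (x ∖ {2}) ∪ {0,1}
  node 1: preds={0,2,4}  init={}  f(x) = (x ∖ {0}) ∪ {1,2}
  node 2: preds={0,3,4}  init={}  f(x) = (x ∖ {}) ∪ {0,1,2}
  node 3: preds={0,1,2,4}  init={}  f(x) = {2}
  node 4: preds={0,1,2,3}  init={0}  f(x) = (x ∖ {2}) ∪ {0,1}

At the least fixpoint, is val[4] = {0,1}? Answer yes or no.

yes

Trace (9 dequeues):
  [1] u=0 | in {} | out {0,1} | prev {} | push {}
  [2] u=1 | in {0,1} | out {1,2} | prev {} | push {0}
  [3] u=2 | in {0,1} | out {0,1,2} | prev {} | push {1}
  [4] u=3 | in {0,1,2} | out {2} | prev {} | push {2}
  [5] u=4 | in {0,1,2} | out {0,1} | prev {0} | push {3}
  [6] u=0 | in {1,2} | out {0,1} | ==
  [7] u=1 | in {0,1,2} | out {1,2} | ==
  [8] u=2 | in {0,1,2} | out {0,1,2} | ==
  [9] u=3 | in {0,1,2} | out {2} | ==

Converged values:
  [0] {0,1}
  [1] {1,2}
  [2] {0,1,2}
  [3] {2}
  [4] {0,1}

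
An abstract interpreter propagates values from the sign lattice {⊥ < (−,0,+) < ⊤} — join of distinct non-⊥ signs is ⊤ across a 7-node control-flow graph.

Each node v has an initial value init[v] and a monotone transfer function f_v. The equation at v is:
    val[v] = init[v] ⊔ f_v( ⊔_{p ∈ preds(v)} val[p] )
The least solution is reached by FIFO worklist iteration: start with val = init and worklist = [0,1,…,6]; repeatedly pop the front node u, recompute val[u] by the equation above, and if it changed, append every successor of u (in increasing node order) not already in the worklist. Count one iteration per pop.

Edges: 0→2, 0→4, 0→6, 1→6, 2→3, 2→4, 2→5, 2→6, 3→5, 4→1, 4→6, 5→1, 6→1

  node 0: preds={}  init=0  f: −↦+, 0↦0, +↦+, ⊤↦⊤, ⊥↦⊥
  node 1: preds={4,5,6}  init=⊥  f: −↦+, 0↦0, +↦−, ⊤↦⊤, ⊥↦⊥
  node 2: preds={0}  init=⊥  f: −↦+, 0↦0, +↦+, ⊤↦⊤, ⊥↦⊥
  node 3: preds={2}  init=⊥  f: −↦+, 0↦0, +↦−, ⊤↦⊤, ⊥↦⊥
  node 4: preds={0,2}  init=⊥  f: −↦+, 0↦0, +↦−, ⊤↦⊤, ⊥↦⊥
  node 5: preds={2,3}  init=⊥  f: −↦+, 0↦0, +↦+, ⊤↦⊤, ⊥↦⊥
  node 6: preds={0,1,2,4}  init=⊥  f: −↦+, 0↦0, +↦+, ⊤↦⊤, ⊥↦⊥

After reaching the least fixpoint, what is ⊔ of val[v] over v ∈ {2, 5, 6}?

Worklist (9 pops):
  #1 pop 0: in=⊥ → 0 (no change)
  #2 pop 1: in=⊥ → ⊥ (no change)
  #3 pop 2: in=0 → 0 (was ⊥); enqueue []
  #4 pop 3: in=0 → 0 (was ⊥); enqueue []
  #5 pop 4: in=0 → 0 (was ⊥); enqueue [1]
  #6 pop 5: in=0 → 0 (was ⊥); enqueue []
  #7 pop 6: in=0 → 0 (was ⊥); enqueue []
  #8 pop 1: in=0 → 0 (was ⊥); enqueue [6]
  #9 pop 6: in=0 → 0 (no change)

Fixpoint:
  val[0] = 0
  val[1] = 0
  val[2] = 0
  val[3] = 0
  val[4] = 0
  val[5] = 0
  val[6] = 0

0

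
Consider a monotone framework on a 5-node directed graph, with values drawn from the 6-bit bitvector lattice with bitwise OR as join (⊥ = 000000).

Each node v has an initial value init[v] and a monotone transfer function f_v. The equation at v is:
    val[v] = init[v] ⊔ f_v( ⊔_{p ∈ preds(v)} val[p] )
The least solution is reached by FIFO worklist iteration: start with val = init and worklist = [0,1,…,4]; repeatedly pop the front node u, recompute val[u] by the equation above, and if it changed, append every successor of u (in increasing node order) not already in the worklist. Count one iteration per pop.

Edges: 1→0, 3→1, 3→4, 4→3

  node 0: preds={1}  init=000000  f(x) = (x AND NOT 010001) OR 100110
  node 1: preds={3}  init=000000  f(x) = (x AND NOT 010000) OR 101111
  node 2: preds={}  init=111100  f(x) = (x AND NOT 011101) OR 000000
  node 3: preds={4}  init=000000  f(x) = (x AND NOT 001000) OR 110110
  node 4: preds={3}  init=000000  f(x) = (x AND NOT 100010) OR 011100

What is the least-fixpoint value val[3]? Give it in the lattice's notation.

Worklist (8 pops):
  #1 pop 0: in=000000 → 100110 (was 000000); enqueue []
  #2 pop 1: in=000000 → 101111 (was 000000); enqueue [0]
  #3 pop 2: in=000000 → 111100 (no change)
  #4 pop 3: in=000000 → 110110 (was 000000); enqueue [1]
  #5 pop 4: in=110110 → 011100 (was 000000); enqueue [3]
  #6 pop 0: in=101111 → 101110 (was 100110); enqueue []
  #7 pop 1: in=110110 → 101111 (no change)
  #8 pop 3: in=011100 → 110110 (no change)

Fixpoint:
  val[0] = 101110
  val[1] = 101111
  val[2] = 111100
  val[3] = 110110
  val[4] = 011100

110110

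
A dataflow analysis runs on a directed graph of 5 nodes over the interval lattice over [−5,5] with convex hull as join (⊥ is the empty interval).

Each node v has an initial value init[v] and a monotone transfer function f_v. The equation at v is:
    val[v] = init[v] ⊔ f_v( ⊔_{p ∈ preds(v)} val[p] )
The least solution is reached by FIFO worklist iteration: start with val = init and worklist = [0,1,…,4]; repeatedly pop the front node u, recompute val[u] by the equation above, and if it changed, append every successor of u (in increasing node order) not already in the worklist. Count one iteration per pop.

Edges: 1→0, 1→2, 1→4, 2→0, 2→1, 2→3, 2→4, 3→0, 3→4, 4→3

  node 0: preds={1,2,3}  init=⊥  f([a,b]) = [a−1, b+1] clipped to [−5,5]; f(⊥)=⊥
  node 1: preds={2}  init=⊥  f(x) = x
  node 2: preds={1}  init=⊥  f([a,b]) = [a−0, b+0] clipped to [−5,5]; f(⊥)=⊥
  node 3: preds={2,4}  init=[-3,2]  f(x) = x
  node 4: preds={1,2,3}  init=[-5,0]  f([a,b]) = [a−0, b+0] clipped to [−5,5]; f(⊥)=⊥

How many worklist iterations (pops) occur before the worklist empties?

Worklist (7 pops):
  #1 pop 0: in=[-3,2] → [-4,3] (was ⊥); enqueue []
  #2 pop 1: in=⊥ → ⊥ (no change)
  #3 pop 2: in=⊥ → ⊥ (no change)
  #4 pop 3: in=[-5,0] → [-5,2] (was [-3,2]); enqueue [0]
  #5 pop 4: in=[-5,2] → [-5,2] (was [-5,0]); enqueue [3]
  #6 pop 0: in=[-5,2] → [-5,3] (was [-4,3]); enqueue []
  #7 pop 3: in=[-5,2] → [-5,2] (no change)

Fixpoint:
  val[0] = [-5,3]
  val[1] = ⊥
  val[2] = ⊥
  val[3] = [-5,2]
  val[4] = [-5,2]

7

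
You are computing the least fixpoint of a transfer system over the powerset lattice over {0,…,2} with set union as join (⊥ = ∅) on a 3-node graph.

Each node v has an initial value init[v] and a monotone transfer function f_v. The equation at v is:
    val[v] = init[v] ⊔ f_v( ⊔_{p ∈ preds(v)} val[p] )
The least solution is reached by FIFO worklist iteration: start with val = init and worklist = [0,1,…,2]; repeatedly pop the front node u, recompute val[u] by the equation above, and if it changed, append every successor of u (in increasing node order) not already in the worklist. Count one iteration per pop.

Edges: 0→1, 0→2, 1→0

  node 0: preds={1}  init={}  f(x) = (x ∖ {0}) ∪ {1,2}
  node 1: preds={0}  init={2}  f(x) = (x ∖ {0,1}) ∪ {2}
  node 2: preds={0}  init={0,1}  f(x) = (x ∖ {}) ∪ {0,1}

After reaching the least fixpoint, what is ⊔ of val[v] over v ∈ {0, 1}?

{1,2}

Worklist (3 pops):
  #1 pop 0: in={2} → {1,2} (was {}); enqueue []
  #2 pop 1: in={1,2} → {2} (no change)
  #3 pop 2: in={1,2} → {0,1,2} (was {0,1}); enqueue []

Fixpoint:
  val[0] = {1,2}
  val[1] = {2}
  val[2] = {0,1,2}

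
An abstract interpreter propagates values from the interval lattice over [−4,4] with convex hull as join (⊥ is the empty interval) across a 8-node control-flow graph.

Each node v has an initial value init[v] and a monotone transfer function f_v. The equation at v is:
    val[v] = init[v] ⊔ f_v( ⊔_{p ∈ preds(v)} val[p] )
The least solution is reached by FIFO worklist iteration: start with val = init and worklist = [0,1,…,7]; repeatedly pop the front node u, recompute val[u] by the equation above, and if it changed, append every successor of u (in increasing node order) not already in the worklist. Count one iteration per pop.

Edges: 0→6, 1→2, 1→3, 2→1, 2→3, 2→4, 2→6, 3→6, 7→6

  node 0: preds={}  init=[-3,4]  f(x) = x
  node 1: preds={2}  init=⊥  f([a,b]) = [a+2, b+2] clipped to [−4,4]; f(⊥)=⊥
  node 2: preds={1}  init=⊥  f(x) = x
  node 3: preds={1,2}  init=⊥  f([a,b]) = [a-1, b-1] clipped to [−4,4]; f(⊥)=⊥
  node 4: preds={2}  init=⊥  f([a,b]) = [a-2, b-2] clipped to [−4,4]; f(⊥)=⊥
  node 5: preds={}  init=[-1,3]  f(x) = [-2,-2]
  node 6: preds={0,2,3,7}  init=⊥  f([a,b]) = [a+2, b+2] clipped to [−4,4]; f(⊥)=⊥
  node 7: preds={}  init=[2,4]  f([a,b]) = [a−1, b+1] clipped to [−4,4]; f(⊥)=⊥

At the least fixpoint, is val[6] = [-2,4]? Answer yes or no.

no

Trace (8 dequeues):
  [1] u=0 | in ⊥ | out [-3,4] | ==
  [2] u=1 | in ⊥ | out ⊥ | ==
  [3] u=2 | in ⊥ | out ⊥ | ==
  [4] u=3 | in ⊥ | out ⊥ | ==
  [5] u=4 | in ⊥ | out ⊥ | ==
  [6] u=5 | in ⊥ | out [-2,3] | prev [-1,3] | push {}
  [7] u=6 | in [-3,4] | out [-1,4] | prev ⊥ | push {}
  [8] u=7 | in ⊥ | out [2,4] | ==

Converged values:
  [0] [-3,4]
  [1] ⊥
  [2] ⊥
  [3] ⊥
  [4] ⊥
  [5] [-2,3]
  [6] [-1,4]
  [7] [2,4]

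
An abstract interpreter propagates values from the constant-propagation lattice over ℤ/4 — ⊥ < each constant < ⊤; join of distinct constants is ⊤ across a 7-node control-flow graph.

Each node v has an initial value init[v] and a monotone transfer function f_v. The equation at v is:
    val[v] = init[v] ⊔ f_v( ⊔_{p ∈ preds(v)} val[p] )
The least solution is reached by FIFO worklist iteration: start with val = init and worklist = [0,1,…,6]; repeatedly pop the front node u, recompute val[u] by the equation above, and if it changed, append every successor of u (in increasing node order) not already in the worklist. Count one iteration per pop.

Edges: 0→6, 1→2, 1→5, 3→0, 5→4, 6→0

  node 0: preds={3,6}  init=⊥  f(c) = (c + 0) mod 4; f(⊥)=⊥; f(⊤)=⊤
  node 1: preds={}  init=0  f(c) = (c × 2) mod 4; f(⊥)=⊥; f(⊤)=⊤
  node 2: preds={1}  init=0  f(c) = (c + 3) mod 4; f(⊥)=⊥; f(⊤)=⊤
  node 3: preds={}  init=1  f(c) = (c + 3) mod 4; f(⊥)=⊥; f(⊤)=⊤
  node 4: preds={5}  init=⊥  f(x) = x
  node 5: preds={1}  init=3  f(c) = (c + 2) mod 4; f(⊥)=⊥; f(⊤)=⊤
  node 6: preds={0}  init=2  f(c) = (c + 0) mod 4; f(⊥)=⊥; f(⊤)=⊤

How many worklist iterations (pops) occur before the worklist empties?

9

Trace (9 dequeues):
  [1] u=0 | in ⊤ | out ⊤ | prev ⊥ | push {}
  [2] u=1 | in ⊥ | out 0 | ==
  [3] u=2 | in 0 | out ⊤ | prev 0 | push {}
  [4] u=3 | in ⊥ | out 1 | ==
  [5] u=4 | in 3 | out 3 | prev ⊥ | push {}
  [6] u=5 | in 0 | out ⊤ | prev 3 | push {4}
  [7] u=6 | in ⊤ | out ⊤ | prev 2 | push {0}
  [8] u=4 | in ⊤ | out ⊤ | prev 3 | push {}
  [9] u=0 | in ⊤ | out ⊤ | ==

Converged values:
  [0] ⊤
  [1] 0
  [2] ⊤
  [3] 1
  [4] ⊤
  [5] ⊤
  [6] ⊤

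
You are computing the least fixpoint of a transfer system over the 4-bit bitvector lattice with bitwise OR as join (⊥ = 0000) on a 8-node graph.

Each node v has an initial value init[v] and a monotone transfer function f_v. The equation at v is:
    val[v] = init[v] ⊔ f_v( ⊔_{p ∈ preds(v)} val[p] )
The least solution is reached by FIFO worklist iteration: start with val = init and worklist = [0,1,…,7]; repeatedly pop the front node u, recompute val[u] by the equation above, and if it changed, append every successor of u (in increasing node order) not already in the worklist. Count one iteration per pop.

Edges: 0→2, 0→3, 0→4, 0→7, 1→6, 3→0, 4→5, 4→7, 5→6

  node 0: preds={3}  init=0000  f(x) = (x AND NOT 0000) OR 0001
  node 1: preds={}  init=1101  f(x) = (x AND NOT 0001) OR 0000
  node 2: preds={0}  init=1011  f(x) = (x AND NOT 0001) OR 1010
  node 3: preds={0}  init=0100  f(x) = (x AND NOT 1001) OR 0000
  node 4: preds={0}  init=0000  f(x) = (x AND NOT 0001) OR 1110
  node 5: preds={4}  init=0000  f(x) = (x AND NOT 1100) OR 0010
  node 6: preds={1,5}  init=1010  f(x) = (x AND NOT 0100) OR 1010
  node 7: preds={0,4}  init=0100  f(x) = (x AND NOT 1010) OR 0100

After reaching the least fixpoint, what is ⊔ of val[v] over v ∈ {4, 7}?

1111

Trace (8 dequeues):
  [1] u=0 | in 0100 | out 0101 | prev 0000 | push {}
  [2] u=1 | in 0000 | out 1101 | ==
  [3] u=2 | in 0101 | out 1111 | prev 1011 | push {}
  [4] u=3 | in 0101 | out 0100 | ==
  [5] u=4 | in 0101 | out 1110 | prev 0000 | push {}
  [6] u=5 | in 1110 | out 0010 | prev 0000 | push {}
  [7] u=6 | in 1111 | out 1011 | prev 1010 | push {}
  [8] u=7 | in 1111 | out 0101 | prev 0100 | push {}

Converged values:
  [0] 0101
  [1] 1101
  [2] 1111
  [3] 0100
  [4] 1110
  [5] 0010
  [6] 1011
  [7] 0101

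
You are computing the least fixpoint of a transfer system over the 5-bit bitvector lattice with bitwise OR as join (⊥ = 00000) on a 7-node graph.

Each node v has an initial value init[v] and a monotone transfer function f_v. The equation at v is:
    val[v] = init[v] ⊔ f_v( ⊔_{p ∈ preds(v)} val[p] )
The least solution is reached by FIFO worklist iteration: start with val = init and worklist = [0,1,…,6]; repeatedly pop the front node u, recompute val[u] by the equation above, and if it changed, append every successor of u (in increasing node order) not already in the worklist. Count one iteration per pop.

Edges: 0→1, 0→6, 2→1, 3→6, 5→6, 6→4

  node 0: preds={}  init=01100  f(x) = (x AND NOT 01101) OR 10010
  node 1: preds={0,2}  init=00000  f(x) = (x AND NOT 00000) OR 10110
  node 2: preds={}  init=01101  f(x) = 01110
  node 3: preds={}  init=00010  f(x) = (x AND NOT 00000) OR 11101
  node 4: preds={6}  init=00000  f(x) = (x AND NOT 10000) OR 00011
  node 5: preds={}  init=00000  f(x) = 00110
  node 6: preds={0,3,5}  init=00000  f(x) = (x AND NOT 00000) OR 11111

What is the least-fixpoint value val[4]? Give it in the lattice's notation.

01111

Worklist (9 pops):
  #1 pop 0: in=00000 → 11110 (was 01100); enqueue []
  #2 pop 1: in=11111 → 11111 (was 00000); enqueue []
  #3 pop 2: in=00000 → 01111 (was 01101); enqueue [1]
  #4 pop 3: in=00000 → 11111 (was 00010); enqueue []
  #5 pop 4: in=00000 → 00011 (was 00000); enqueue []
  #6 pop 5: in=00000 → 00110 (was 00000); enqueue []
  #7 pop 6: in=11111 → 11111 (was 00000); enqueue [4]
  #8 pop 1: in=11111 → 11111 (no change)
  #9 pop 4: in=11111 → 01111 (was 00011); enqueue []

Fixpoint:
  val[0] = 11110
  val[1] = 11111
  val[2] = 01111
  val[3] = 11111
  val[4] = 01111
  val[5] = 00110
  val[6] = 11111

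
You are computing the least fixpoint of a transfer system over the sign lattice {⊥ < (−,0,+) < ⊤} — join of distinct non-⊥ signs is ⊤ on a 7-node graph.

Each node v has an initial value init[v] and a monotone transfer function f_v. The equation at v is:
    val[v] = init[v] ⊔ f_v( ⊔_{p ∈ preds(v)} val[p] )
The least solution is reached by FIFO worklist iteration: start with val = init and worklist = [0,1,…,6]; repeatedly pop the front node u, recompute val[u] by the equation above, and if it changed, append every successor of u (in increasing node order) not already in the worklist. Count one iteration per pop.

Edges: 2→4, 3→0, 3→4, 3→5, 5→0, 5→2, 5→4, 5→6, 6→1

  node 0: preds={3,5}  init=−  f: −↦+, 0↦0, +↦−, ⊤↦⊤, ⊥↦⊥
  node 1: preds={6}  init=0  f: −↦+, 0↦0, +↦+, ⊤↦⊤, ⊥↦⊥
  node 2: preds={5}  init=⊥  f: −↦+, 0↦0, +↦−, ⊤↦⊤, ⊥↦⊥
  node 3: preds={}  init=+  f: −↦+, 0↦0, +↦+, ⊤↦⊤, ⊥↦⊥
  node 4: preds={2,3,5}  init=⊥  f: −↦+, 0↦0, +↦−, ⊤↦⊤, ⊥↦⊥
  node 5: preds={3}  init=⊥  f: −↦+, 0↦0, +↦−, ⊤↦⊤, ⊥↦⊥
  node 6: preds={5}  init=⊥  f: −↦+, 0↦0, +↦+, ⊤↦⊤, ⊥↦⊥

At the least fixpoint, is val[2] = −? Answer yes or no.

no

Iteration log — 11 steps:
  step 1. node 0  ⊔preds=+  new=−  stable
  step 2. node 1  ⊔preds=⊥  new=0  stable
  step 3. node 2  ⊔preds=⊥  new=⊥  stable
  step 4. node 3  ⊔preds=⊥  new=+  stable
  step 5. node 4  ⊔preds=+  new=−  old=⊥  +wl: 
  step 6. node 5  ⊔preds=+  new=−  old=⊥  +wl: 0,2,4
  step 7. node 6  ⊔preds=−  new=+  old=⊥  +wl: 1
  step 8. node 0  ⊔preds=⊤  new=⊤  old=−  +wl: 
  step 9. node 2  ⊔preds=−  new=+  old=⊥  +wl: 
  step 10. node 4  ⊔preds=⊤  new=⊤  old=−  +wl: 
  step 11. node 1  ⊔preds=+  new=⊤  old=0  +wl: 

Least fixpoint reached:
  node 0: ⊤
  node 1: ⊤
  node 2: +
  node 3: +
  node 4: ⊤
  node 5: −
  node 6: +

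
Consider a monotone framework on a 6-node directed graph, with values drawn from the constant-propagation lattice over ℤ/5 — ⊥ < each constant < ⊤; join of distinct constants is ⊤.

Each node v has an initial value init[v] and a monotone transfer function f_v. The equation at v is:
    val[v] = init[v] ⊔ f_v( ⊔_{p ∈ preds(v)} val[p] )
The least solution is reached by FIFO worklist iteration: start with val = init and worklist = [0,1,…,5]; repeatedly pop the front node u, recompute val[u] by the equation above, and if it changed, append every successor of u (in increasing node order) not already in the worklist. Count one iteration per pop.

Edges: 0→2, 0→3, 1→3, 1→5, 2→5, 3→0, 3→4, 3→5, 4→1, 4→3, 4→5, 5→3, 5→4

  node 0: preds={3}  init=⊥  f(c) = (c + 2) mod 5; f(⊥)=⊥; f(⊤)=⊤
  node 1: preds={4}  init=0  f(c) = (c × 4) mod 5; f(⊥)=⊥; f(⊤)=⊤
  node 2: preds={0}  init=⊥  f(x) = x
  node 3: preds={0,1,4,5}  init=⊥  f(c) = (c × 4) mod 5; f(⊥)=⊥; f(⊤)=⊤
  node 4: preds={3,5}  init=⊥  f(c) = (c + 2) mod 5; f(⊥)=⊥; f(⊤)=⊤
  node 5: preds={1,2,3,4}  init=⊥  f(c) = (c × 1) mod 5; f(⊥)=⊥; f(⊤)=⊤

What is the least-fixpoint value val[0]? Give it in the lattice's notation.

Iteration log — 17 steps:
  step 1. node 0  ⊔preds=⊥  new=⊥  stable
  step 2. node 1  ⊔preds=⊥  new=0  stable
  step 3. node 2  ⊔preds=⊥  new=⊥  stable
  step 4. node 3  ⊔preds=0  new=0  old=⊥  +wl: 0
  step 5. node 4  ⊔preds=0  new=2  old=⊥  +wl: 1,3
  step 6. node 5  ⊔preds=⊤  new=⊤  old=⊥  +wl: 4
  step 7. node 0  ⊔preds=0  new=2  old=⊥  +wl: 2
  step 8. node 1  ⊔preds=2  new=⊤  old=0  +wl: 5
  step 9. node 3  ⊔preds=⊤  new=⊤  old=0  +wl: 0
  step 10. node 4  ⊔preds=⊤  new=⊤  old=2  +wl: 1,3
  step 11. node 2  ⊔preds=2  new=2  old=⊥  +wl: 
  step 12. node 5  ⊔preds=⊤  new=⊤  stable
  step 13. node 0  ⊔preds=⊤  new=⊤  old=2  +wl: 2
  step 14. node 1  ⊔preds=⊤  new=⊤  stable
  step 15. node 3  ⊔preds=⊤  new=⊤  stable
  step 16. node 2  ⊔preds=⊤  new=⊤  old=2  +wl: 5
  step 17. node 5  ⊔preds=⊤  new=⊤  stable

Least fixpoint reached:
  node 0: ⊤
  node 1: ⊤
  node 2: ⊤
  node 3: ⊤
  node 4: ⊤
  node 5: ⊤

⊤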